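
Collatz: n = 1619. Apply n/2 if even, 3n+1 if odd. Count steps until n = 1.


1619 → 4858 → 2429 → 7288 → 3644 → 1822 → 911 → 2734 → 1367 → 4102 → 2051 → 6154 → 3077 → 9232 → 4616 → 2308 → 1154 → 577 → 1732 → 866 → 433 → 1300 → 650 → 325 → 976 → 488 → 244 → 122 → 61 → 184 → 92 → 46 → 23 → 70 → 35 → 106 → 53 → 160 → 80 → 40 → 20 → 10 → 5 → 16 → 8 → 4 → 2 → 1
Total steps = 47

47 steps


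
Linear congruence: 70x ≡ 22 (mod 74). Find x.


GCD(70, 74) = 2 divides 22
Divide: 35x ≡ 11 (mod 37)
x ≡ 13 (mod 37)


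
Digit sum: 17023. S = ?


1 + 7 + 0 + 2 + 3 = 13


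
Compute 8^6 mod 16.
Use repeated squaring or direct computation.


8^1 mod 16 = 8
8^2 mod 16 = 0
8^3 mod 16 = 0
8^4 mod 16 = 0
8^5 mod 16 = 0
8^6 mod 16 = 0


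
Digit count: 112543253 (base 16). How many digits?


112543253 in base 16 = 6B54615
Number of digits = 7

7 digits (base 16)


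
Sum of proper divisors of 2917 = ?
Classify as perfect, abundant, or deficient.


Proper divisors: 1
Sum = 1 = 1
1 < 2917 → deficient

s(2917) = 1 (deficient)


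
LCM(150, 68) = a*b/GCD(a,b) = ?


GCD(150, 68) = 2
LCM = 150*68/2 = 10200/2 = 5100

LCM = 5100


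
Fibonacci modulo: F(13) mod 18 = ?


F(k) mod 18 for k=1..13:
1, 1, 2, 3, 5, 8, 13, 3, 16, 1, 17, 0, 17
F(13) mod 18 = 17


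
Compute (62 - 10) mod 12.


62 - 10 = 52
52 mod 12 = 4


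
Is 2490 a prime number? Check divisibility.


2490 / 2 = 1245 (exact division)
2490 is NOT prime.

No, 2490 is not prime


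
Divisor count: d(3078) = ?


3078 = 2^1 × 3^4 × 19^1
d(3078) = (1+1) × (4+1) × (1+1) = 20

20 divisors


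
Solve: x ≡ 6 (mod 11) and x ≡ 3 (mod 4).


M = 11*4 = 44
M1 = M/11 = 4, M2 = M/4 = 11
M1^(-1) mod 11 = 3, M2^(-1) mod 4 = 3
x = 6*4*3 + 3*11*3 = 171
171 mod 44 = 39
Check: 39 mod 11 = 6 ✓, 39 mod 4 = 3 ✓

x ≡ 39 (mod 44)


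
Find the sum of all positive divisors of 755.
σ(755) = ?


Divisors of 755: 1, 5, 151, 755
Sum = 1 + 5 + 151 + 755 = 912

σ(755) = 912


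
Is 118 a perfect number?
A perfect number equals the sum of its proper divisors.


Proper divisors of 118: 1, 2, 59
Sum = 1 + 2 + 59 = 62

No, 118 is not perfect (62 ≠ 118)


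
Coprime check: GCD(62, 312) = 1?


Euclidean algorithm:
312 = 5 * 62 + 2
62 = 31 * 2 + 0
GCD(62, 312) = 2

No, not coprime (GCD = 2)


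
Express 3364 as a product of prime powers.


3364 / 2 = 1682
1682 / 2 = 841
841 / 29 = 29
29 / 29 = 1
3364 = 2^2 × 29^2


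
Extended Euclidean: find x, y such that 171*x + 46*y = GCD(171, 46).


Tabular extended Euclidean (each row: r = 171*s + 46*t):
r=171, s=1, t=0
r=46, s=0, t=1
q=3: r=33, s=1, t=-3   [171*(1) + 46*(-3) = 33]
q=1: r=13, s=-1, t=4   [171*(-1) + 46*(4) = 13]
q=2: r=7, s=3, t=-11   [171*(3) + 46*(-11) = 7]
q=1: r=6, s=-4, t=15   [171*(-4) + 46*(15) = 6]
q=1: r=1, s=7, t=-26   [171*(7) + 46*(-26) = 1]
q=6: r=0, s=-46, t=171   [171*(-46) + 46*(171) = 0]
GCD = 1; from the row with r=1: x=7, y=-26
Check: 171*(7) + 46*(-26) = 1197 - 1196 = 1

GCD = 1, x = 7, y = -26


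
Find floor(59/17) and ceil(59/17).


59/17 = 3.4706
floor = 3
ceil = 4

floor = 3, ceil = 4


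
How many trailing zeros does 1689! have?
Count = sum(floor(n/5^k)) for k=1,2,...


floor(1689/5) = 337
floor(1689/25) = 67
floor(1689/125) = 13
floor(1689/625) = 2
Total = 419

419 trailing zeros


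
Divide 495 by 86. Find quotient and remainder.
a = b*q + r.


495 = 86 * 5 + 65
Check: 430 + 65 = 495

q = 5, r = 65


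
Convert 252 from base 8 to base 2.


252 (base 8) = 170 (decimal)
170 (decimal) = 10101010 (base 2)


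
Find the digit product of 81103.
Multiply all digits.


8 × 1 × 1 × 0 × 3 = 0


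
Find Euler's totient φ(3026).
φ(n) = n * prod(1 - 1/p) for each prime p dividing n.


3026 = 2 × 17 × 89
Prime factors: 2, 17, 89
φ(3026) = 3026 × (1-1/2) × (1-1/17) × (1-1/89)
= 3026 × 1/2 × 16/17 × 88/89 = 1408

φ(3026) = 1408


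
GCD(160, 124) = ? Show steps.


160 = 1 * 124 + 36
124 = 3 * 36 + 16
36 = 2 * 16 + 4
16 = 4 * 4 + 0
GCD = 4


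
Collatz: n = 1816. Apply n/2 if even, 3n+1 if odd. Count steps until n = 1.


1816 → 908 → 454 → 227 → 682 → 341 → 1024 → 512 → 256 → 128 → 64 → 32 → 16 → 8 → 4 → 2 → 1
Total steps = 16

16 steps


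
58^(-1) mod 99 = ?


Use the extended Euclidean algorithm on (99, 58); each row r = 99*s + 58*t:
r=99, s=1, t=0
r=58, s=0, t=1
q=1: r=41, s=1, t=-1   [99*(1) + 58*(-1) = 41]
q=1: r=17, s=-1, t=2   [99*(-1) + 58*(2) = 17]
q=2: r=7, s=3, t=-5   [99*(3) + 58*(-5) = 7]
q=2: r=3, s=-7, t=12   [99*(-7) + 58*(12) = 3]
q=2: r=1, s=17, t=-29   [99*(17) + 58*(-29) = 1]
q=3: r=0, s=-58, t=99   [99*(-58) + 58*(99) = 0]
GCD = 1 with t = -29, so 58*(-29) ≡ 1 (mod 99)
Inverse = -29 mod 99 = 70
Check: 58 * 70 = 4060 ≡ 1 (mod 99)

58^(-1) ≡ 70 (mod 99)


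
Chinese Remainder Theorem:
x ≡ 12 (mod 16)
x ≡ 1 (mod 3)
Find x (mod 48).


M = 16*3 = 48
M1 = M/16 = 3, M2 = M/3 = 16
M1^(-1) mod 16 = 11, M2^(-1) mod 3 = 1
x = 12*3*11 + 1*16*1 = 412
412 mod 48 = 28
Check: 28 mod 16 = 12 ✓, 28 mod 3 = 1 ✓

x ≡ 28 (mod 48)


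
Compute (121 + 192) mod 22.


121 + 192 = 313
313 mod 22 = 5


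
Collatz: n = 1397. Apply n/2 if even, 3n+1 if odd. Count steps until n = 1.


1397 → 4192 → 2096 → 1048 → 524 → 262 → 131 → 394 → 197 → 592 → 296 → 148 → 74 → 37 → 112 → 56 → 28 → 14 → 7 → 22 → 11 → 34 → 17 → 52 → 26 → 13 → 40 → 20 → 10 → 5 → 16 → 8 → 4 → 2 → 1
Total steps = 34

34 steps


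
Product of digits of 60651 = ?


6 × 0 × 6 × 5 × 1 = 0


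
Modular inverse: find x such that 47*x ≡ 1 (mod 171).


Use the extended Euclidean algorithm on (171, 47); each row r = 171*s + 47*t:
r=171, s=1, t=0
r=47, s=0, t=1
q=3: r=30, s=1, t=-3   [171*(1) + 47*(-3) = 30]
q=1: r=17, s=-1, t=4   [171*(-1) + 47*(4) = 17]
q=1: r=13, s=2, t=-7   [171*(2) + 47*(-7) = 13]
q=1: r=4, s=-3, t=11   [171*(-3) + 47*(11) = 4]
q=3: r=1, s=11, t=-40   [171*(11) + 47*(-40) = 1]
q=4: r=0, s=-47, t=171   [171*(-47) + 47*(171) = 0]
GCD = 1 with t = -40, so 47*(-40) ≡ 1 (mod 171)
Inverse = -40 mod 171 = 131
Check: 47 * 131 = 6157 ≡ 1 (mod 171)

47^(-1) ≡ 131 (mod 171)


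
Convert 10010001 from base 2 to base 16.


10010001 (base 2) = 145 (decimal)
145 (decimal) = 91 (base 16)


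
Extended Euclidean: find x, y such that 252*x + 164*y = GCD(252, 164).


Tabular extended Euclidean (each row: r = 252*s + 164*t):
r=252, s=1, t=0
r=164, s=0, t=1
q=1: r=88, s=1, t=-1   [252*(1) + 164*(-1) = 88]
q=1: r=76, s=-1, t=2   [252*(-1) + 164*(2) = 76]
q=1: r=12, s=2, t=-3   [252*(2) + 164*(-3) = 12]
q=6: r=4, s=-13, t=20   [252*(-13) + 164*(20) = 4]
q=3: r=0, s=41, t=-63   [252*(41) + 164*(-63) = 0]
GCD = 4; from the row with r=4: x=-13, y=20
Check: 252*(-13) + 164*(20) = -3276 + 3280 = 4

GCD = 4, x = -13, y = 20


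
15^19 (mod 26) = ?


15^1 mod 26 = 15
15^2 mod 26 = 17
15^3 mod 26 = 21
15^4 mod 26 = 3
15^5 mod 26 = 19
15^6 mod 26 = 25
15^7 mod 26 = 11
15^8 mod 26 = 9
15^9 mod 26 = 5
15^10 mod 26 = 23
15^11 mod 26 = 7
15^12 mod 26 = 1
15^13 mod 26 = 15
15^14 mod 26 = 17
15^15 mod 26 = 21
15^16 mod 26 = 3
15^17 mod 26 = 19
15^18 mod 26 = 25
15^19 mod 26 = 11


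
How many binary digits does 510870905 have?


510870905 in base 2 = 11110011100110100010101111001
Number of digits = 29

29 digits (base 2)


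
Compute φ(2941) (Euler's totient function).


2941 = 17 × 173
Prime factors: 17, 173
φ(2941) = 2941 × (1-1/17) × (1-1/173)
= 2941 × 16/17 × 172/173 = 2752

φ(2941) = 2752


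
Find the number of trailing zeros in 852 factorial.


floor(852/5) = 170
floor(852/25) = 34
floor(852/125) = 6
floor(852/625) = 1
Total = 211

211 trailing zeros


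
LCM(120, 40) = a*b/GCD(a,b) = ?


GCD(120, 40) = 40
LCM = 120*40/40 = 4800/40 = 120

LCM = 120


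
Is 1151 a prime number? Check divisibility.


Check divisors up to sqrt(1151) = 33.9264
No divisors found.
1151 is prime.

Yes, 1151 is prime


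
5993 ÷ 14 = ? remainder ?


5993 = 14 * 428 + 1
Check: 5992 + 1 = 5993

q = 428, r = 1


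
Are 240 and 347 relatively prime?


Euclidean algorithm:
347 = 1 * 240 + 107
240 = 2 * 107 + 26
107 = 4 * 26 + 3
26 = 8 * 3 + 2
3 = 1 * 2 + 1
2 = 2 * 1 + 0
GCD(240, 347) = 1

Yes, coprime (GCD = 1)


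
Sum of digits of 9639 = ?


9 + 6 + 3 + 9 = 27


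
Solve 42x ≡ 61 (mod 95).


GCD(42, 95) = 1, unique solution
a^(-1) mod 95 = 43
x = 43 * 61 mod 95 = 58

x ≡ 58 (mod 95)


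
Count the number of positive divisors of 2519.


2519 = 11^1 × 229^1
d(2519) = (1+1) × (1+1) = 4

4 divisors


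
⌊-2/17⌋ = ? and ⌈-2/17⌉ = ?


-2/17 = -0.1176
floor = -1
ceil = 0

floor = -1, ceil = 0


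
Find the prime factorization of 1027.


1027 / 13 = 79
79 / 79 = 1
1027 = 13 × 79


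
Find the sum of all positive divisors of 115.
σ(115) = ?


Divisors of 115: 1, 5, 23, 115
Sum = 1 + 5 + 23 + 115 = 144

σ(115) = 144


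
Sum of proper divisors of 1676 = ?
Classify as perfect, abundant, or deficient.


Proper divisors: 1, 2, 4, 419, 838
Sum = 1 + 2 + 4 + 419 + 838 = 1264
1264 < 1676 → deficient

s(1676) = 1264 (deficient)


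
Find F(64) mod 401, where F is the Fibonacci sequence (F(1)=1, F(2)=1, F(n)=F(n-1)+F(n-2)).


F(k) mod 401 for k=1..64:
1, 1, 2, 3, 5, 8, 13, 21, 34, 55, 89, 144, 233, 377, 209, 185, 394, 178, 171, 349, 119, 67, 186, 253, 38, 291, 329, 219, 147, 366, 112, 77, 189, 266, 54, 320, 374, 293, 266, 158, 23, 181, 204, 385, 188, 172, 360, 131, 90, 221, 311, 131, 41, 172, 213, 385, 197, 181, 378, 158, 135, 293, 27, 320
F(64) mod 401 = 320


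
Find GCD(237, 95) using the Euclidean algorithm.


237 = 2 * 95 + 47
95 = 2 * 47 + 1
47 = 47 * 1 + 0
GCD = 1


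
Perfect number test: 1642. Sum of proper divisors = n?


Proper divisors of 1642: 1, 2, 821
Sum = 1 + 2 + 821 = 824

No, 1642 is not perfect (824 ≠ 1642)


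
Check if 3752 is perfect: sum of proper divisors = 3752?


Proper divisors of 3752: 1, 2, 4, 7, 8, 14, 28, 56, 67, 134, 268, 469, 536, 938, 1876
Sum = 1 + 2 + 4 + 7 + 8 + 14 + 28 + 56 + 67 + 134 + 268 + 469 + 536 + 938 + 1876 = 4408

No, 3752 is not perfect (4408 ≠ 3752)


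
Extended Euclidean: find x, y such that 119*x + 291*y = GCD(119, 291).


Tabular extended Euclidean (each row: r = 119*s + 291*t):
r=119, s=1, t=0
r=291, s=0, t=1
q=0: r=119, s=1, t=0   [119*(1) + 291*(0) = 119]
q=2: r=53, s=-2, t=1   [119*(-2) + 291*(1) = 53]
q=2: r=13, s=5, t=-2   [119*(5) + 291*(-2) = 13]
q=4: r=1, s=-22, t=9   [119*(-22) + 291*(9) = 1]
q=13: r=0, s=291, t=-119   [119*(291) + 291*(-119) = 0]
GCD = 1; from the row with r=1: x=-22, y=9
Check: 119*(-22) + 291*(9) = -2618 + 2619 = 1

GCD = 1, x = -22, y = 9


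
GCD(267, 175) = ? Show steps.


267 = 1 * 175 + 92
175 = 1 * 92 + 83
92 = 1 * 83 + 9
83 = 9 * 9 + 2
9 = 4 * 2 + 1
2 = 2 * 1 + 0
GCD = 1


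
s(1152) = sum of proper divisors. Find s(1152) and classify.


Proper divisors: 1, 2, 3, 4, 6, 8, 9, 12, 16, 18, 24, 32, 36, 48, 64, 72, 96, 128, 144, 192, 288, 384, 576
Sum = 1 + 2 + 3 + 4 + 6 + 8 + 9 + 12 + 16 + 18 + 24 + 32 + 36 + 48 + 64 + 72 + 96 + 128 + 144 + 192 + 288 + 384 + 576 = 2163
2163 > 1152 → abundant

s(1152) = 2163 (abundant)


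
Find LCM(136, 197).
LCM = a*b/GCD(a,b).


GCD(136, 197) = 1
LCM = 136*197/1 = 26792/1 = 26792

LCM = 26792


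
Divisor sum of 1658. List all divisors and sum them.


Divisors of 1658: 1, 2, 829, 1658
Sum = 1 + 2 + 829 + 1658 = 2490

σ(1658) = 2490


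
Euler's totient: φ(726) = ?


726 = 2 × 3 × 11^2
Prime factors: 2, 3, 11
φ(726) = 726 × (1-1/2) × (1-1/3) × (1-1/11)
= 726 × 1/2 × 2/3 × 10/11 = 220

φ(726) = 220


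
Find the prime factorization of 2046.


2046 / 2 = 1023
1023 / 3 = 341
341 / 11 = 31
31 / 31 = 1
2046 = 2 × 3 × 11 × 31


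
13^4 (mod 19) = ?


13^1 mod 19 = 13
13^2 mod 19 = 17
13^3 mod 19 = 12
13^4 mod 19 = 4


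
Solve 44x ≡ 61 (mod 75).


GCD(44, 75) = 1, unique solution
a^(-1) mod 75 = 29
x = 29 * 61 mod 75 = 44

x ≡ 44 (mod 75)


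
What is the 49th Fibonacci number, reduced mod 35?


F(k) mod 35 for k=1..49:
1, 1, 2, 3, 5, 8, 13, 21, 34, 20, 19, 4, 23, 27, 15, 7, 22, 29, 16, 10, 26, 1, 27, 28, 20, 13, 33, 11, 9, 20, 29, 14, 8, 22, 30, 17, 12, 29, 6, 0, 6, 6, 12, 18, 30, 13, 8, 21, 29
F(49) mod 35 = 29


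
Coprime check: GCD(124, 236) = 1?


Euclidean algorithm:
236 = 1 * 124 + 112
124 = 1 * 112 + 12
112 = 9 * 12 + 4
12 = 3 * 4 + 0
GCD(124, 236) = 4

No, not coprime (GCD = 4)


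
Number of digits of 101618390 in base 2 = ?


101618390 in base 2 = 110000011101001001011010110
Number of digits = 27

27 digits (base 2)


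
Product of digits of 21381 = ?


2 × 1 × 3 × 8 × 1 = 48


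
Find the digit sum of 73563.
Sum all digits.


7 + 3 + 5 + 6 + 3 = 24


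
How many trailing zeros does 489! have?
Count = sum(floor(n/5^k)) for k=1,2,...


floor(489/5) = 97
floor(489/25) = 19
floor(489/125) = 3
Total = 119

119 trailing zeros


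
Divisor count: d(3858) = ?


3858 = 2^1 × 3^1 × 643^1
d(3858) = (1+1) × (1+1) × (1+1) = 8

8 divisors


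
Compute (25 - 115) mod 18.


25 - 115 = -90
-90 mod 18 = 0


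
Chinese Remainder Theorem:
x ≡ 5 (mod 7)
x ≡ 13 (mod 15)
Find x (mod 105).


M = 7*15 = 105
M1 = M/7 = 15, M2 = M/15 = 7
M1^(-1) mod 7 = 1, M2^(-1) mod 15 = 13
x = 5*15*1 + 13*7*13 = 1258
1258 mod 105 = 103
Check: 103 mod 7 = 5 ✓, 103 mod 15 = 13 ✓

x ≡ 103 (mod 105)


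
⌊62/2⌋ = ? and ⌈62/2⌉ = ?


62/2 = 31.0000
floor = 31
ceil = 31

floor = 31, ceil = 31


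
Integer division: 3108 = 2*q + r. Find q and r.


3108 = 2 * 1554 + 0
Check: 3108 + 0 = 3108

q = 1554, r = 0


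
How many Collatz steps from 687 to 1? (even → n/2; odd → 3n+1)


687 → 2062 → 1031 → 3094 → 1547 → 4642 → 2321 → 6964 → 3482 → 1741 → 5224 → 2612 → 1306 → 653 → 1960 → 980 → 490 → 245 → 736 → 368 → 184 → 92 → 46 → 23 → 70 → 35 → 106 → 53 → 160 → 80 → 40 → 20 → 10 → 5 → 16 → 8 → 4 → 2 → 1
Total steps = 38

38 steps


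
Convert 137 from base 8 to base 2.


137 (base 8) = 95 (decimal)
95 (decimal) = 1011111 (base 2)


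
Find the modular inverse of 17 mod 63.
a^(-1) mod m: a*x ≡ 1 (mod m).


Use the extended Euclidean algorithm on (63, 17); each row r = 63*s + 17*t:
r=63, s=1, t=0
r=17, s=0, t=1
q=3: r=12, s=1, t=-3   [63*(1) + 17*(-3) = 12]
q=1: r=5, s=-1, t=4   [63*(-1) + 17*(4) = 5]
q=2: r=2, s=3, t=-11   [63*(3) + 17*(-11) = 2]
q=2: r=1, s=-7, t=26   [63*(-7) + 17*(26) = 1]
q=2: r=0, s=17, t=-63   [63*(17) + 17*(-63) = 0]
GCD = 1 with t = 26, so 17*(26) ≡ 1 (mod 63)
Inverse = 26 mod 63 = 26
Check: 17 * 26 = 442 ≡ 1 (mod 63)

17^(-1) ≡ 26 (mod 63)


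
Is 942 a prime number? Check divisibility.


942 / 2 = 471 (exact division)
942 is NOT prime.

No, 942 is not prime


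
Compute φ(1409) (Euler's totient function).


1409 = 1409
Prime factors: 1409
φ(1409) = 1409 × (1-1/1409)
= 1409 × 1408/1409 = 1408

φ(1409) = 1408


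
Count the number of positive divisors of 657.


657 = 3^2 × 73^1
d(657) = (2+1) × (1+1) = 6

6 divisors


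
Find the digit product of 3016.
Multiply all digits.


3 × 0 × 1 × 6 = 0


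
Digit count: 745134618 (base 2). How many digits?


745134618 in base 2 = 101100011010011101101000011010
Number of digits = 30

30 digits (base 2)


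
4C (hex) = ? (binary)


4C (base 16) = 76 (decimal)
76 (decimal) = 1001100 (base 2)


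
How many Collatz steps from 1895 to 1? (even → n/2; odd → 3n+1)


1895 → 5686 → 2843 → 8530 → 4265 → 12796 → 6398 → 3199 → 9598 → 4799 → 14398 → 7199 → 21598 → 10799 → 32398 → 16199 → 48598 → 24299 → 72898 → 36449 → 109348 → 54674 → 27337 → 82012 → 41006 → 20503 → 61510 → 30755 → 92266 → 46133 → 138400 → 69200 → 34600 → 17300 → 8650 → 4325 → 12976 → 6488 → 3244 → 1622 → 811 → 2434 → 1217 → 3652 → 1826 → 913 → 2740 → 1370 → 685 → 2056 → 1028 → 514 → 257 → 772 → 386 → 193 → 580 → 290 → 145 → 436 → 218 → 109 → 328 → 164 → 82 → 41 → 124 → 62 → 31 → 94 → 47 → 142 → 71 → 214 → 107 → 322 → 161 → 484 → 242 → 121 → 364 → 182 → 91 → 274 → 137 → 412 → 206 → 103 → 310 → 155 → 466 → 233 → 700 → 350 → 175 → 526 → 263 → 790 → 395 → 1186 → 593 → 1780 → 890 → 445 → 1336 → 668 → 334 → 167 → 502 → 251 → 754 → 377 → 1132 → 566 → 283 → 850 → 425 → 1276 → 638 → 319 → 958 → 479 → 1438 → 719 → 2158 → 1079 → 3238 → 1619 → 4858 → 2429 → 7288 → 3644 → 1822 → 911 → 2734 → 1367 → 4102 → 2051 → 6154 → 3077 → 9232 → 4616 → 2308 → 1154 → 577 → 1732 → 866 → 433 → 1300 → 650 → 325 → 976 → 488 → 244 → 122 → 61 → 184 → 92 → 46 → 23 → 70 → 35 → 106 → 53 → 160 → 80 → 40 → 20 → 10 → 5 → 16 → 8 → 4 → 2 → 1
Total steps = 174

174 steps


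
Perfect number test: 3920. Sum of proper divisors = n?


Proper divisors of 3920: 1, 2, 4, 5, 7, 8, 10, 14, 16, 20, 28, 35, 40, 49, 56, 70, 80, 98, 112, 140, 196, 245, 280, 392, 490, 560, 784, 980, 1960
Sum = 1 + 2 + 4 + 5 + 7 + 8 + 10 + 14 + 16 + 20 + 28 + 35 + 40 + 49 + 56 + 70 + 80 + 98 + 112 + 140 + 196 + 245 + 280 + 392 + 490 + 560 + 784 + 980 + 1960 = 6682

No, 3920 is not perfect (6682 ≠ 3920)


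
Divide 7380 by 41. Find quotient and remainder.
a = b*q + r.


7380 = 41 * 180 + 0
Check: 7380 + 0 = 7380

q = 180, r = 0


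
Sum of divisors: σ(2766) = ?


Divisors of 2766: 1, 2, 3, 6, 461, 922, 1383, 2766
Sum = 1 + 2 + 3 + 6 + 461 + 922 + 1383 + 2766 = 5544

σ(2766) = 5544


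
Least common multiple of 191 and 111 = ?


GCD(191, 111) = 1
LCM = 191*111/1 = 21201/1 = 21201

LCM = 21201


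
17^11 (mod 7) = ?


17^1 mod 7 = 3
17^2 mod 7 = 2
17^3 mod 7 = 6
17^4 mod 7 = 4
17^5 mod 7 = 5
17^6 mod 7 = 1
17^7 mod 7 = 3
17^8 mod 7 = 2
17^9 mod 7 = 6
17^10 mod 7 = 4
17^11 mod 7 = 5


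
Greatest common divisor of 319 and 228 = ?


319 = 1 * 228 + 91
228 = 2 * 91 + 46
91 = 1 * 46 + 45
46 = 1 * 45 + 1
45 = 45 * 1 + 0
GCD = 1


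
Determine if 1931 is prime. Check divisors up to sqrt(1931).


Check divisors up to sqrt(1931) = 43.9431
No divisors found.
1931 is prime.

Yes, 1931 is prime


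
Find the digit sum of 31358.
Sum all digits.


3 + 1 + 3 + 5 + 8 = 20


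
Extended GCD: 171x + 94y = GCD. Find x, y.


Tabular extended Euclidean (each row: r = 171*s + 94*t):
r=171, s=1, t=0
r=94, s=0, t=1
q=1: r=77, s=1, t=-1   [171*(1) + 94*(-1) = 77]
q=1: r=17, s=-1, t=2   [171*(-1) + 94*(2) = 17]
q=4: r=9, s=5, t=-9   [171*(5) + 94*(-9) = 9]
q=1: r=8, s=-6, t=11   [171*(-6) + 94*(11) = 8]
q=1: r=1, s=11, t=-20   [171*(11) + 94*(-20) = 1]
q=8: r=0, s=-94, t=171   [171*(-94) + 94*(171) = 0]
GCD = 1; from the row with r=1: x=11, y=-20
Check: 171*(11) + 94*(-20) = 1881 - 1880 = 1

GCD = 1, x = 11, y = -20


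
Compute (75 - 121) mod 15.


75 - 121 = -46
-46 mod 15 = 14


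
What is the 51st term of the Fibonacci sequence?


Sequence: 1, 1, 2, 3, 5, 8, 13, 21, 34, 55, 89, 144, 233, 377, 610, 987, 1597, 2584, 4181, 6765, 10946, 17711, 28657, 46368, 75025, 121393, 196418, 317811, 514229, 832040, 1346269, 2178309, 3524578, 5702887, 9227465, 14930352, 24157817, 39088169, 63245986, 102334155, 165580141, 267914296, 433494437, 701408733, 1134903170, 1836311903, 2971215073, 4807526976, 7778742049, 12586269025, 20365011074
F(51) = 20365011074


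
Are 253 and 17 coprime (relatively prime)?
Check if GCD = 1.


Euclidean algorithm:
253 = 14 * 17 + 15
17 = 1 * 15 + 2
15 = 7 * 2 + 1
2 = 2 * 1 + 0
GCD(253, 17) = 1

Yes, coprime (GCD = 1)


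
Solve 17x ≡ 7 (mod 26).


GCD(17, 26) = 1, unique solution
a^(-1) mod 26 = 23
x = 23 * 7 mod 26 = 5

x ≡ 5 (mod 26)


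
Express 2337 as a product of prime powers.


2337 / 3 = 779
779 / 19 = 41
41 / 41 = 1
2337 = 3 × 19 × 41


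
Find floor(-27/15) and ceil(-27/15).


-27/15 = -1.8000
floor = -2
ceil = -1

floor = -2, ceil = -1


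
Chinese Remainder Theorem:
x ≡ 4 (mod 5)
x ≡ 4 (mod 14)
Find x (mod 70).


M = 5*14 = 70
M1 = M/5 = 14, M2 = M/14 = 5
M1^(-1) mod 5 = 4, M2^(-1) mod 14 = 3
x = 4*14*4 + 4*5*3 = 284
284 mod 70 = 4
Check: 4 mod 5 = 4 ✓, 4 mod 14 = 4 ✓

x ≡ 4 (mod 70)


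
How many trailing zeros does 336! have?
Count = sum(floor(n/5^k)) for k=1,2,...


floor(336/5) = 67
floor(336/25) = 13
floor(336/125) = 2
Total = 82

82 trailing zeros


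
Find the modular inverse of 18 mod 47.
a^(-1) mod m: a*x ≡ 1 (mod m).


Use the extended Euclidean algorithm on (47, 18); each row r = 47*s + 18*t:
r=47, s=1, t=0
r=18, s=0, t=1
q=2: r=11, s=1, t=-2   [47*(1) + 18*(-2) = 11]
q=1: r=7, s=-1, t=3   [47*(-1) + 18*(3) = 7]
q=1: r=4, s=2, t=-5   [47*(2) + 18*(-5) = 4]
q=1: r=3, s=-3, t=8   [47*(-3) + 18*(8) = 3]
q=1: r=1, s=5, t=-13   [47*(5) + 18*(-13) = 1]
q=3: r=0, s=-18, t=47   [47*(-18) + 18*(47) = 0]
GCD = 1 with t = -13, so 18*(-13) ≡ 1 (mod 47)
Inverse = -13 mod 47 = 34
Check: 18 * 34 = 612 ≡ 1 (mod 47)

18^(-1) ≡ 34 (mod 47)


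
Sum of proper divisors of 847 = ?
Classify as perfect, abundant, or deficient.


Proper divisors: 1, 7, 11, 77, 121
Sum = 1 + 7 + 11 + 77 + 121 = 217
217 < 847 → deficient

s(847) = 217 (deficient)


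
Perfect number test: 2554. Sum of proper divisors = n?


Proper divisors of 2554: 1, 2, 1277
Sum = 1 + 2 + 1277 = 1280

No, 2554 is not perfect (1280 ≠ 2554)


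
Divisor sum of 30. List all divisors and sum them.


Divisors of 30: 1, 2, 3, 5, 6, 10, 15, 30
Sum = 1 + 2 + 3 + 5 + 6 + 10 + 15 + 30 = 72

σ(30) = 72


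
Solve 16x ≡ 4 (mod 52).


GCD(16, 52) = 4 divides 4
Divide: 4x ≡ 1 (mod 13)
x ≡ 10 (mod 13)


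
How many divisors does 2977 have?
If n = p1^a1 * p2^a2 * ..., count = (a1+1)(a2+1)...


2977 = 13^1 × 229^1
d(2977) = (1+1) × (1+1) = 4

4 divisors


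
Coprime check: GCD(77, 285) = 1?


Euclidean algorithm:
285 = 3 * 77 + 54
77 = 1 * 54 + 23
54 = 2 * 23 + 8
23 = 2 * 8 + 7
8 = 1 * 7 + 1
7 = 7 * 1 + 0
GCD(77, 285) = 1

Yes, coprime (GCD = 1)


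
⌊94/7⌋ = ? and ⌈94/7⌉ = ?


94/7 = 13.4286
floor = 13
ceil = 14

floor = 13, ceil = 14


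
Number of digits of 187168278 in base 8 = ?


187168278 in base 8 = 1311773026
Number of digits = 10

10 digits (base 8)


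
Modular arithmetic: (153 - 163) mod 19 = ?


153 - 163 = -10
-10 mod 19 = 9


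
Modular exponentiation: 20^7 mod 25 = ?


20^1 mod 25 = 20
20^2 mod 25 = 0
20^3 mod 25 = 0
20^4 mod 25 = 0
20^5 mod 25 = 0
20^6 mod 25 = 0
20^7 mod 25 = 0


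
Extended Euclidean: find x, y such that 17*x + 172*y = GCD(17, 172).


Tabular extended Euclidean (each row: r = 17*s + 172*t):
r=17, s=1, t=0
r=172, s=0, t=1
q=0: r=17, s=1, t=0   [17*(1) + 172*(0) = 17]
q=10: r=2, s=-10, t=1   [17*(-10) + 172*(1) = 2]
q=8: r=1, s=81, t=-8   [17*(81) + 172*(-8) = 1]
q=2: r=0, s=-172, t=17   [17*(-172) + 172*(17) = 0]
GCD = 1; from the row with r=1: x=81, y=-8
Check: 17*(81) + 172*(-8) = 1377 - 1376 = 1

GCD = 1, x = 81, y = -8


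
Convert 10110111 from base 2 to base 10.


10110111 (base 2) = 183 (decimal)
183 (decimal) = 183 (base 10)


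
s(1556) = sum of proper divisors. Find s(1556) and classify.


Proper divisors: 1, 2, 4, 389, 778
Sum = 1 + 2 + 4 + 389 + 778 = 1174
1174 < 1556 → deficient

s(1556) = 1174 (deficient)


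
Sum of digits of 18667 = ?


1 + 8 + 6 + 6 + 7 = 28


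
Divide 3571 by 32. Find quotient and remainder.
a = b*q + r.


3571 = 32 * 111 + 19
Check: 3552 + 19 = 3571

q = 111, r = 19


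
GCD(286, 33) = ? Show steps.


286 = 8 * 33 + 22
33 = 1 * 22 + 11
22 = 2 * 11 + 0
GCD = 11


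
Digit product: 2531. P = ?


2 × 5 × 3 × 1 = 30


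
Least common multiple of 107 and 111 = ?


GCD(107, 111) = 1
LCM = 107*111/1 = 11877/1 = 11877

LCM = 11877


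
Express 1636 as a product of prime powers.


1636 / 2 = 818
818 / 2 = 409
409 / 409 = 1
1636 = 2^2 × 409


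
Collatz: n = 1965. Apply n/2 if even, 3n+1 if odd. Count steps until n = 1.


1965 → 5896 → 2948 → 1474 → 737 → 2212 → 1106 → 553 → 1660 → 830 → 415 → 1246 → 623 → 1870 → 935 → 2806 → 1403 → 4210 → 2105 → 6316 → 3158 → 1579 → 4738 → 2369 → 7108 → 3554 → 1777 → 5332 → 2666 → 1333 → 4000 → 2000 → 1000 → 500 → 250 → 125 → 376 → 188 → 94 → 47 → 142 → 71 → 214 → 107 → 322 → 161 → 484 → 242 → 121 → 364 → 182 → 91 → 274 → 137 → 412 → 206 → 103 → 310 → 155 → 466 → 233 → 700 → 350 → 175 → 526 → 263 → 790 → 395 → 1186 → 593 → 1780 → 890 → 445 → 1336 → 668 → 334 → 167 → 502 → 251 → 754 → 377 → 1132 → 566 → 283 → 850 → 425 → 1276 → 638 → 319 → 958 → 479 → 1438 → 719 → 2158 → 1079 → 3238 → 1619 → 4858 → 2429 → 7288 → 3644 → 1822 → 911 → 2734 → 1367 → 4102 → 2051 → 6154 → 3077 → 9232 → 4616 → 2308 → 1154 → 577 → 1732 → 866 → 433 → 1300 → 650 → 325 → 976 → 488 → 244 → 122 → 61 → 184 → 92 → 46 → 23 → 70 → 35 → 106 → 53 → 160 → 80 → 40 → 20 → 10 → 5 → 16 → 8 → 4 → 2 → 1
Total steps = 143

143 steps


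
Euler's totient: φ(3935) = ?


3935 = 5 × 787
Prime factors: 5, 787
φ(3935) = 3935 × (1-1/5) × (1-1/787)
= 3935 × 4/5 × 786/787 = 3144

φ(3935) = 3144


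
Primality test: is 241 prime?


Check divisors up to sqrt(241) = 15.5242
No divisors found.
241 is prime.

Yes, 241 is prime


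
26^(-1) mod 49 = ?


Use the extended Euclidean algorithm on (49, 26); each row r = 49*s + 26*t:
r=49, s=1, t=0
r=26, s=0, t=1
q=1: r=23, s=1, t=-1   [49*(1) + 26*(-1) = 23]
q=1: r=3, s=-1, t=2   [49*(-1) + 26*(2) = 3]
q=7: r=2, s=8, t=-15   [49*(8) + 26*(-15) = 2]
q=1: r=1, s=-9, t=17   [49*(-9) + 26*(17) = 1]
q=2: r=0, s=26, t=-49   [49*(26) + 26*(-49) = 0]
GCD = 1 with t = 17, so 26*(17) ≡ 1 (mod 49)
Inverse = 17 mod 49 = 17
Check: 26 * 17 = 442 ≡ 1 (mod 49)

26^(-1) ≡ 17 (mod 49)


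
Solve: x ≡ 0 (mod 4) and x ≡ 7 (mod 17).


M = 4*17 = 68
M1 = M/4 = 17, M2 = M/17 = 4
M1^(-1) mod 4 = 1, M2^(-1) mod 17 = 13
x = 0*17*1 + 7*4*13 = 364
364 mod 68 = 24
Check: 24 mod 4 = 0 ✓, 24 mod 17 = 7 ✓

x ≡ 24 (mod 68)


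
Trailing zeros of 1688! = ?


floor(1688/5) = 337
floor(1688/25) = 67
floor(1688/125) = 13
floor(1688/625) = 2
Total = 419

419 trailing zeros


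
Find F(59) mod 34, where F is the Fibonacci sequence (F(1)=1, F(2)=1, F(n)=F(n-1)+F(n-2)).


F(k) mod 34 for k=1..59:
1, 1, 2, 3, 5, 8, 13, 21, 0, 21, 21, 8, 29, 3, 32, 1, 33, 0, 33, 33, 32, 31, 29, 26, 21, 13, 0, 13, 13, 26, 5, 31, 2, 33, 1, 0, 1, 1, 2, 3, 5, 8, 13, 21, 0, 21, 21, 8, 29, 3, 32, 1, 33, 0, 33, 33, 32, 31, 29
F(59) mod 34 = 29


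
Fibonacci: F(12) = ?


Sequence: 1, 1, 2, 3, 5, 8, 13, 21, 34, 55, 89, 144
F(12) = 144


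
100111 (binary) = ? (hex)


100111 (base 2) = 39 (decimal)
39 (decimal) = 27 (base 16)


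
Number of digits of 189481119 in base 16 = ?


189481119 in base 16 = B4B409F
Number of digits = 7

7 digits (base 16)


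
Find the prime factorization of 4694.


4694 / 2 = 2347
2347 / 2347 = 1
4694 = 2 × 2347


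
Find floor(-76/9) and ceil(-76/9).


-76/9 = -8.4444
floor = -9
ceil = -8

floor = -9, ceil = -8


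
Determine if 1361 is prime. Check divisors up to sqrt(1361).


Check divisors up to sqrt(1361) = 36.8917
No divisors found.
1361 is prime.

Yes, 1361 is prime


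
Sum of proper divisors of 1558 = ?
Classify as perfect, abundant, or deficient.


Proper divisors: 1, 2, 19, 38, 41, 82, 779
Sum = 1 + 2 + 19 + 38 + 41 + 82 + 779 = 962
962 < 1558 → deficient

s(1558) = 962 (deficient)


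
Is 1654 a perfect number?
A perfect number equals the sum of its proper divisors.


Proper divisors of 1654: 1, 2, 827
Sum = 1 + 2 + 827 = 830

No, 1654 is not perfect (830 ≠ 1654)


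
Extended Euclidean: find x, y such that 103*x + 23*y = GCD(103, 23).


Tabular extended Euclidean (each row: r = 103*s + 23*t):
r=103, s=1, t=0
r=23, s=0, t=1
q=4: r=11, s=1, t=-4   [103*(1) + 23*(-4) = 11]
q=2: r=1, s=-2, t=9   [103*(-2) + 23*(9) = 1]
q=11: r=0, s=23, t=-103   [103*(23) + 23*(-103) = 0]
GCD = 1; from the row with r=1: x=-2, y=9
Check: 103*(-2) + 23*(9) = -206 + 207 = 1

GCD = 1, x = -2, y = 9


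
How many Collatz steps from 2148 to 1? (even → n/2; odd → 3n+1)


2148 → 1074 → 537 → 1612 → 806 → 403 → 1210 → 605 → 1816 → 908 → 454 → 227 → 682 → 341 → 1024 → 512 → 256 → 128 → 64 → 32 → 16 → 8 → 4 → 2 → 1
Total steps = 24

24 steps


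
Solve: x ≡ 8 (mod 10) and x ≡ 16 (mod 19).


M = 10*19 = 190
M1 = M/10 = 19, M2 = M/19 = 10
M1^(-1) mod 10 = 9, M2^(-1) mod 19 = 2
x = 8*19*9 + 16*10*2 = 1688
1688 mod 190 = 168
Check: 168 mod 10 = 8 ✓, 168 mod 19 = 16 ✓

x ≡ 168 (mod 190)


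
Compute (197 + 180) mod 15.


197 + 180 = 377
377 mod 15 = 2


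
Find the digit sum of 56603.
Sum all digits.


5 + 6 + 6 + 0 + 3 = 20


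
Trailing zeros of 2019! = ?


floor(2019/5) = 403
floor(2019/25) = 80
floor(2019/125) = 16
floor(2019/625) = 3
Total = 502

502 trailing zeros


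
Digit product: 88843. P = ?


8 × 8 × 8 × 4 × 3 = 6144


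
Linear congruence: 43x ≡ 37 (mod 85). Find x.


GCD(43, 85) = 1, unique solution
a^(-1) mod 85 = 2
x = 2 * 37 mod 85 = 74

x ≡ 74 (mod 85)


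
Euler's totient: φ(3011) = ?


3011 = 3011
Prime factors: 3011
φ(3011) = 3011 × (1-1/3011)
= 3011 × 3010/3011 = 3010

φ(3011) = 3010


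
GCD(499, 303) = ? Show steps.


499 = 1 * 303 + 196
303 = 1 * 196 + 107
196 = 1 * 107 + 89
107 = 1 * 89 + 18
89 = 4 * 18 + 17
18 = 1 * 17 + 1
17 = 17 * 1 + 0
GCD = 1


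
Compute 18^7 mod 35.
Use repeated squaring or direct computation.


18^1 mod 35 = 18
18^2 mod 35 = 9
18^3 mod 35 = 22
18^4 mod 35 = 11
18^5 mod 35 = 23
18^6 mod 35 = 29
18^7 mod 35 = 32


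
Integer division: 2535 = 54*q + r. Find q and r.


2535 = 54 * 46 + 51
Check: 2484 + 51 = 2535

q = 46, r = 51


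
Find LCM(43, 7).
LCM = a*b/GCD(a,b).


GCD(43, 7) = 1
LCM = 43*7/1 = 301/1 = 301

LCM = 301


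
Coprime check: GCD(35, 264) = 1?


Euclidean algorithm:
264 = 7 * 35 + 19
35 = 1 * 19 + 16
19 = 1 * 16 + 3
16 = 5 * 3 + 1
3 = 3 * 1 + 0
GCD(35, 264) = 1

Yes, coprime (GCD = 1)


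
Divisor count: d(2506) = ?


2506 = 2^1 × 7^1 × 179^1
d(2506) = (1+1) × (1+1) × (1+1) = 8

8 divisors


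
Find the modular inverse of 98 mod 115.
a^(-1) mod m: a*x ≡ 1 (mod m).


Use the extended Euclidean algorithm on (115, 98); each row r = 115*s + 98*t:
r=115, s=1, t=0
r=98, s=0, t=1
q=1: r=17, s=1, t=-1   [115*(1) + 98*(-1) = 17]
q=5: r=13, s=-5, t=6   [115*(-5) + 98*(6) = 13]
q=1: r=4, s=6, t=-7   [115*(6) + 98*(-7) = 4]
q=3: r=1, s=-23, t=27   [115*(-23) + 98*(27) = 1]
q=4: r=0, s=98, t=-115   [115*(98) + 98*(-115) = 0]
GCD = 1 with t = 27, so 98*(27) ≡ 1 (mod 115)
Inverse = 27 mod 115 = 27
Check: 98 * 27 = 2646 ≡ 1 (mod 115)

98^(-1) ≡ 27 (mod 115)


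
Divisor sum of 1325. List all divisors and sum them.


Divisors of 1325: 1, 5, 25, 53, 265, 1325
Sum = 1 + 5 + 25 + 53 + 265 + 1325 = 1674

σ(1325) = 1674


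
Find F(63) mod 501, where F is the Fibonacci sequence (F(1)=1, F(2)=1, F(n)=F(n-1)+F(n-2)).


F(k) mod 501 for k=1..63:
1, 1, 2, 3, 5, 8, 13, 21, 34, 55, 89, 144, 233, 377, 109, 486, 94, 79, 173, 252, 425, 176, 100, 276, 376, 151, 26, 177, 203, 380, 82, 462, 43, 4, 47, 51, 98, 149, 247, 396, 142, 37, 179, 216, 395, 110, 4, 114, 118, 232, 350, 81, 431, 11, 442, 453, 394, 346, 239, 84, 323, 407, 229
F(63) mod 501 = 229


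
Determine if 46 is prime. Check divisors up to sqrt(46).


46 / 2 = 23 (exact division)
46 is NOT prime.

No, 46 is not prime


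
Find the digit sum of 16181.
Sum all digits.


1 + 6 + 1 + 8 + 1 = 17


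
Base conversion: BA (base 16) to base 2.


BA (base 16) = 186 (decimal)
186 (decimal) = 10111010 (base 2)


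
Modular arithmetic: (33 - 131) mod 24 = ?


33 - 131 = -98
-98 mod 24 = 22


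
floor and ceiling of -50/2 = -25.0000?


-50/2 = -25.0000
floor = -25
ceil = -25

floor = -25, ceil = -25


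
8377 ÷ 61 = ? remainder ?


8377 = 61 * 137 + 20
Check: 8357 + 20 = 8377

q = 137, r = 20


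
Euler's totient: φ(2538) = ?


2538 = 2 × 3^3 × 47
Prime factors: 2, 3, 47
φ(2538) = 2538 × (1-1/2) × (1-1/3) × (1-1/47)
= 2538 × 1/2 × 2/3 × 46/47 = 828

φ(2538) = 828


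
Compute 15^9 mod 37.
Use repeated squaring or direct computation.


15^1 mod 37 = 15
15^2 mod 37 = 3
15^3 mod 37 = 8
15^4 mod 37 = 9
15^5 mod 37 = 24
15^6 mod 37 = 27
15^7 mod 37 = 35
15^8 mod 37 = 7
15^9 mod 37 = 31


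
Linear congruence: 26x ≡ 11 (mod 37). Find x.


GCD(26, 37) = 1, unique solution
a^(-1) mod 37 = 10
x = 10 * 11 mod 37 = 36

x ≡ 36 (mod 37)


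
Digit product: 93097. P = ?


9 × 3 × 0 × 9 × 7 = 0


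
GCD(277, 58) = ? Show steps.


277 = 4 * 58 + 45
58 = 1 * 45 + 13
45 = 3 * 13 + 6
13 = 2 * 6 + 1
6 = 6 * 1 + 0
GCD = 1


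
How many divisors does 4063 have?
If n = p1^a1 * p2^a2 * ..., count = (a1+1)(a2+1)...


4063 = 17^1 × 239^1
d(4063) = (1+1) × (1+1) = 4

4 divisors


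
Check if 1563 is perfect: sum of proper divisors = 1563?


Proper divisors of 1563: 1, 3, 521
Sum = 1 + 3 + 521 = 525

No, 1563 is not perfect (525 ≠ 1563)


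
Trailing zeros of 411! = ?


floor(411/5) = 82
floor(411/25) = 16
floor(411/125) = 3
Total = 101

101 trailing zeros


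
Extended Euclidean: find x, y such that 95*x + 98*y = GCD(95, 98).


Tabular extended Euclidean (each row: r = 95*s + 98*t):
r=95, s=1, t=0
r=98, s=0, t=1
q=0: r=95, s=1, t=0   [95*(1) + 98*(0) = 95]
q=1: r=3, s=-1, t=1   [95*(-1) + 98*(1) = 3]
q=31: r=2, s=32, t=-31   [95*(32) + 98*(-31) = 2]
q=1: r=1, s=-33, t=32   [95*(-33) + 98*(32) = 1]
q=2: r=0, s=98, t=-95   [95*(98) + 98*(-95) = 0]
GCD = 1; from the row with r=1: x=-33, y=32
Check: 95*(-33) + 98*(32) = -3135 + 3136 = 1

GCD = 1, x = -33, y = 32


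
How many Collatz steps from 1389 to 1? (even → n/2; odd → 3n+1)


1389 → 4168 → 2084 → 1042 → 521 → 1564 → 782 → 391 → 1174 → 587 → 1762 → 881 → 2644 → 1322 → 661 → 1984 → 992 → 496 → 248 → 124 → 62 → 31 → 94 → 47 → 142 → 71 → 214 → 107 → 322 → 161 → 484 → 242 → 121 → 364 → 182 → 91 → 274 → 137 → 412 → 206 → 103 → 310 → 155 → 466 → 233 → 700 → 350 → 175 → 526 → 263 → 790 → 395 → 1186 → 593 → 1780 → 890 → 445 → 1336 → 668 → 334 → 167 → 502 → 251 → 754 → 377 → 1132 → 566 → 283 → 850 → 425 → 1276 → 638 → 319 → 958 → 479 → 1438 → 719 → 2158 → 1079 → 3238 → 1619 → 4858 → 2429 → 7288 → 3644 → 1822 → 911 → 2734 → 1367 → 4102 → 2051 → 6154 → 3077 → 9232 → 4616 → 2308 → 1154 → 577 → 1732 → 866 → 433 → 1300 → 650 → 325 → 976 → 488 → 244 → 122 → 61 → 184 → 92 → 46 → 23 → 70 → 35 → 106 → 53 → 160 → 80 → 40 → 20 → 10 → 5 → 16 → 8 → 4 → 2 → 1
Total steps = 127

127 steps


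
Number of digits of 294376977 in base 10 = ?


294376977 has 9 digits in base 10
floor(log10(294376977)) + 1 = floor(8.4689) + 1 = 9

9 digits (base 10)


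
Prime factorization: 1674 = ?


1674 / 2 = 837
837 / 3 = 279
279 / 3 = 93
93 / 3 = 31
31 / 31 = 1
1674 = 2 × 3^3 × 31


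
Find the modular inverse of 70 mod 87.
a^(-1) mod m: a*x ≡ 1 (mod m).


Use the extended Euclidean algorithm on (87, 70); each row r = 87*s + 70*t:
r=87, s=1, t=0
r=70, s=0, t=1
q=1: r=17, s=1, t=-1   [87*(1) + 70*(-1) = 17]
q=4: r=2, s=-4, t=5   [87*(-4) + 70*(5) = 2]
q=8: r=1, s=33, t=-41   [87*(33) + 70*(-41) = 1]
q=2: r=0, s=-70, t=87   [87*(-70) + 70*(87) = 0]
GCD = 1 with t = -41, so 70*(-41) ≡ 1 (mod 87)
Inverse = -41 mod 87 = 46
Check: 70 * 46 = 3220 ≡ 1 (mod 87)

70^(-1) ≡ 46 (mod 87)


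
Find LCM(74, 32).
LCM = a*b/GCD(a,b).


GCD(74, 32) = 2
LCM = 74*32/2 = 2368/2 = 1184

LCM = 1184


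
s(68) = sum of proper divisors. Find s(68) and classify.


Proper divisors: 1, 2, 4, 17, 34
Sum = 1 + 2 + 4 + 17 + 34 = 58
58 < 68 → deficient

s(68) = 58 (deficient)


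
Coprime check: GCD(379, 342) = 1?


Euclidean algorithm:
379 = 1 * 342 + 37
342 = 9 * 37 + 9
37 = 4 * 9 + 1
9 = 9 * 1 + 0
GCD(379, 342) = 1

Yes, coprime (GCD = 1)


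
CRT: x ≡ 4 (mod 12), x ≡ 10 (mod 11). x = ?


M = 12*11 = 132
M1 = M/12 = 11, M2 = M/11 = 12
M1^(-1) mod 12 = 11, M2^(-1) mod 11 = 1
x = 4*11*11 + 10*12*1 = 604
604 mod 132 = 76
Check: 76 mod 12 = 4 ✓, 76 mod 11 = 10 ✓

x ≡ 76 (mod 132)


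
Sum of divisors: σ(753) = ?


Divisors of 753: 1, 3, 251, 753
Sum = 1 + 3 + 251 + 753 = 1008

σ(753) = 1008


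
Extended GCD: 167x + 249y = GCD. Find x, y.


Tabular extended Euclidean (each row: r = 167*s + 249*t):
r=167, s=1, t=0
r=249, s=0, t=1
q=0: r=167, s=1, t=0   [167*(1) + 249*(0) = 167]
q=1: r=82, s=-1, t=1   [167*(-1) + 249*(1) = 82]
q=2: r=3, s=3, t=-2   [167*(3) + 249*(-2) = 3]
q=27: r=1, s=-82, t=55   [167*(-82) + 249*(55) = 1]
q=3: r=0, s=249, t=-167   [167*(249) + 249*(-167) = 0]
GCD = 1; from the row with r=1: x=-82, y=55
Check: 167*(-82) + 249*(55) = -13694 + 13695 = 1

GCD = 1, x = -82, y = 55


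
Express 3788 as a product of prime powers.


3788 / 2 = 1894
1894 / 2 = 947
947 / 947 = 1
3788 = 2^2 × 947


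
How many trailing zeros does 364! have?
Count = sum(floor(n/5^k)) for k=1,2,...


floor(364/5) = 72
floor(364/25) = 14
floor(364/125) = 2
Total = 88

88 trailing zeros


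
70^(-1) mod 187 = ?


Use the extended Euclidean algorithm on (187, 70); each row r = 187*s + 70*t:
r=187, s=1, t=0
r=70, s=0, t=1
q=2: r=47, s=1, t=-2   [187*(1) + 70*(-2) = 47]
q=1: r=23, s=-1, t=3   [187*(-1) + 70*(3) = 23]
q=2: r=1, s=3, t=-8   [187*(3) + 70*(-8) = 1]
q=23: r=0, s=-70, t=187   [187*(-70) + 70*(187) = 0]
GCD = 1 with t = -8, so 70*(-8) ≡ 1 (mod 187)
Inverse = -8 mod 187 = 179
Check: 70 * 179 = 12530 ≡ 1 (mod 187)

70^(-1) ≡ 179 (mod 187)


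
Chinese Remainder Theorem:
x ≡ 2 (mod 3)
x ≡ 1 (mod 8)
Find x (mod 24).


M = 3*8 = 24
M1 = M/3 = 8, M2 = M/8 = 3
M1^(-1) mod 3 = 2, M2^(-1) mod 8 = 3
x = 2*8*2 + 1*3*3 = 41
41 mod 24 = 17
Check: 17 mod 3 = 2 ✓, 17 mod 8 = 1 ✓

x ≡ 17 (mod 24)


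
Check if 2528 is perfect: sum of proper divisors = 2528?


Proper divisors of 2528: 1, 2, 4, 8, 16, 32, 79, 158, 316, 632, 1264
Sum = 1 + 2 + 4 + 8 + 16 + 32 + 79 + 158 + 316 + 632 + 1264 = 2512

No, 2528 is not perfect (2512 ≠ 2528)


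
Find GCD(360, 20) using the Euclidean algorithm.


360 = 18 * 20 + 0
GCD = 20


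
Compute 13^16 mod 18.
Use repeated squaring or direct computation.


13^1 mod 18 = 13
13^2 mod 18 = 7
13^3 mod 18 = 1
13^4 mod 18 = 13
13^5 mod 18 = 7
13^6 mod 18 = 1
13^7 mod 18 = 13
13^8 mod 18 = 7
13^9 mod 18 = 1
13^10 mod 18 = 13
13^11 mod 18 = 7
13^12 mod 18 = 1
13^13 mod 18 = 13
13^14 mod 18 = 7
13^15 mod 18 = 1
13^16 mod 18 = 13


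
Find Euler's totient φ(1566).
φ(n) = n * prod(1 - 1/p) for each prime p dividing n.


1566 = 2 × 3^3 × 29
Prime factors: 2, 3, 29
φ(1566) = 1566 × (1-1/2) × (1-1/3) × (1-1/29)
= 1566 × 1/2 × 2/3 × 28/29 = 504

φ(1566) = 504
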